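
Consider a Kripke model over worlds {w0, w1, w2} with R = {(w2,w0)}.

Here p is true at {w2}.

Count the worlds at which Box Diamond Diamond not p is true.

2

w0: no successors, so Box Diamond Diamond not p holds vacuously. ✓
w1: no successors, so Box Diamond Diamond not p holds vacuously. ✓
w2: successors {w0}; Diamond Diamond not p there: w0:F. ✗
Satisfying worlds: {w0, w1}.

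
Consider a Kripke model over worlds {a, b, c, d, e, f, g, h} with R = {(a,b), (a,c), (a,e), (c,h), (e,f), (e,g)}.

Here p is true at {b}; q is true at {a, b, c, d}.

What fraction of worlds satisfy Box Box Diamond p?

7/8

a: successors {b, c, e}; Box Diamond p there: b:T, c:F, e:F. ✗
b: no successors, so Box Box Diamond p holds vacuously. ✓
c: successors {h}; Box Diamond p there: h:T. ✓
d: no successors, so Box Box Diamond p holds vacuously. ✓
e: successors {f, g}; Box Diamond p there: f:T, g:T. ✓
f: no successors, so Box Box Diamond p holds vacuously. ✓
g: no successors, so Box Box Diamond p holds vacuously. ✓
h: no successors, so Box Box Diamond p holds vacuously. ✓
That's 7 of 8 worlds, so 7/8.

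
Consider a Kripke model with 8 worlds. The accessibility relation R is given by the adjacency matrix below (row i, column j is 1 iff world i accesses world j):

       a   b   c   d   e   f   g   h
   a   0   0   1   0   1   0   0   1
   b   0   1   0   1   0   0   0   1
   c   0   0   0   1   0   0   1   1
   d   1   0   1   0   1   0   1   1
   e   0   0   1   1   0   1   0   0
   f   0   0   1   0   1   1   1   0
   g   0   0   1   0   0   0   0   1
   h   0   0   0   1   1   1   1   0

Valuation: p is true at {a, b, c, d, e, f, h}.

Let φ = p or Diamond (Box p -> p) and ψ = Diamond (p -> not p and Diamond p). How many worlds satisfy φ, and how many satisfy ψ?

For p or Diamond (Box p -> p):
a: p is T, Diamond (Box p -> p) is T. ✓
b: p is T, Diamond (Box p -> p) is T. ✓
c: p is T, Diamond (Box p -> p) is T. ✓
d: p is T, Diamond (Box p -> p) is T. ✓
e: p is T, Diamond (Box p -> p) is T. ✓
f: p is T, Diamond (Box p -> p) is T. ✓
g: p is F, Diamond (Box p -> p) is T. ✓
h: p is T, Diamond (Box p -> p) is T. ✓
— 8 worlds.
For Diamond (p -> not p and Diamond p):
a: successors {c, e, h}; p -> not p and Diamond p there: c:F, e:F, h:F. ✗
b: successors {b, d, h}; p -> not p and Diamond p there: b:F, d:F, h:F. ✗
c: successors {d, g, h}; p -> not p and Diamond p there: d:F, g:T, h:F. ✓
d: successors {a, c, e, g, h}; p -> not p and Diamond p there: a:F, c:F, e:F, g:T, h:F. ✓
e: successors {c, d, f}; p -> not p and Diamond p there: c:F, d:F, f:F. ✗
f: successors {c, e, f, g}; p -> not p and Diamond p there: c:F, e:F, f:F, g:T. ✓
g: successors {c, h}; p -> not p and Diamond p there: c:F, h:F. ✗
h: successors {d, e, f, g}; p -> not p and Diamond p there: d:F, e:F, f:F, g:T. ✓
— 4 worlds.

8 and 4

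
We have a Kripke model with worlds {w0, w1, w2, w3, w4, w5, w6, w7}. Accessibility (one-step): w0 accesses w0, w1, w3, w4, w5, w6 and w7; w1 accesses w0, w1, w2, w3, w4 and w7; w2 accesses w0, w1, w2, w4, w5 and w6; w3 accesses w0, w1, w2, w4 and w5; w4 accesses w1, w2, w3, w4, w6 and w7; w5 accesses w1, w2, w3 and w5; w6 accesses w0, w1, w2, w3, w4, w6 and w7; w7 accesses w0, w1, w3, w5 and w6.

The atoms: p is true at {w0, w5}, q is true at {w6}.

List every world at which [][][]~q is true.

∅

w0: successors {w0, w1, w3, w4, w5, w6, w7}; [][]~q there: w0:F, w1:F, w3:F, w4:F, w5:F, w6:F, w7:F. ✗
w1: successors {w0, w1, w2, w3, w4, w7}; [][]~q there: w0:F, w1:F, w2:F, w3:F, w4:F, w7:F. ✗
w2: successors {w0, w1, w2, w4, w5, w6}; [][]~q there: w0:F, w1:F, w2:F, w4:F, w5:F, w6:F. ✗
w3: successors {w0, w1, w2, w4, w5}; [][]~q there: w0:F, w1:F, w2:F, w4:F, w5:F. ✗
w4: successors {w1, w2, w3, w4, w6, w7}; [][]~q there: w1:F, w2:F, w3:F, w4:F, w6:F, w7:F. ✗
w5: successors {w1, w2, w3, w5}; [][]~q there: w1:F, w2:F, w3:F, w5:F. ✗
w6: successors {w0, w1, w2, w3, w4, w6, w7}; [][]~q there: w0:F, w1:F, w2:F, w3:F, w4:F, w6:F, w7:F. ✗
w7: successors {w0, w1, w3, w5, w6}; [][]~q there: w0:F, w1:F, w3:F, w5:F, w6:F. ✗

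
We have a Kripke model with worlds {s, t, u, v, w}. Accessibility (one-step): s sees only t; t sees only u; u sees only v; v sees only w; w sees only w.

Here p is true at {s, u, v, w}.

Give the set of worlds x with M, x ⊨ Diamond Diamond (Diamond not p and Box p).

∅

s: successors {t}; Diamond (Diamond not p and Box p) there: t:F. ✗
t: successors {u}; Diamond (Diamond not p and Box p) there: u:F. ✗
u: successors {v}; Diamond (Diamond not p and Box p) there: v:F. ✗
v: successors {w}; Diamond (Diamond not p and Box p) there: w:F. ✗
w: successors {w}; Diamond (Diamond not p and Box p) there: w:F. ✗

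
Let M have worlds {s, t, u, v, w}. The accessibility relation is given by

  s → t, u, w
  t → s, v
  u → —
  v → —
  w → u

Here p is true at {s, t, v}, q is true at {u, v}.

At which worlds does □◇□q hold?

{u, v}

s: successors {t, u, w}; ◇□q there: t:T, u:F, w:T. ✗
t: successors {s, v}; ◇□q there: s:T, v:F. ✗
u: no successors, so □◇□q holds vacuously. ✓
v: no successors, so □◇□q holds vacuously. ✓
w: successors {u}; ◇□q there: u:F. ✗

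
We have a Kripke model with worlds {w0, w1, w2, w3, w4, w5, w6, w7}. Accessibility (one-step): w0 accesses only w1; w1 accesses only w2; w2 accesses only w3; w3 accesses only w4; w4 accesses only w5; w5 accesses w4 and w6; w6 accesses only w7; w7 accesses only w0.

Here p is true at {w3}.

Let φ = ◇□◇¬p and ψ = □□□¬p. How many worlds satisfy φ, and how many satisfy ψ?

7 and 7

For ◇□◇¬p:
w0: successors {w1}; □◇¬p there: w1:F. ✗
w1: successors {w2}; □◇¬p there: w2:T. ✓
w2: successors {w3}; □◇¬p there: w3:T. ✓
w3: successors {w4}; □◇¬p there: w4:T. ✓
w4: successors {w5}; □◇¬p there: w5:T. ✓
w5: successors {w4, w6}; □◇¬p there: w4:T, w6:T. ✓
w6: successors {w7}; □◇¬p there: w7:T. ✓
w7: successors {w0}; □◇¬p there: w0:T. ✓
— 7 worlds.
For □□□¬p:
w0: successors {w1}; □□¬p there: w1:F. ✗
w1: successors {w2}; □□¬p there: w2:T. ✓
w2: successors {w3}; □□¬p there: w3:T. ✓
w3: successors {w4}; □□¬p there: w4:T. ✓
w4: successors {w5}; □□¬p there: w5:T. ✓
w5: successors {w4, w6}; □□¬p there: w4:T, w6:T. ✓
w6: successors {w7}; □□¬p there: w7:T. ✓
w7: successors {w0}; □□¬p there: w0:T. ✓
— 7 worlds.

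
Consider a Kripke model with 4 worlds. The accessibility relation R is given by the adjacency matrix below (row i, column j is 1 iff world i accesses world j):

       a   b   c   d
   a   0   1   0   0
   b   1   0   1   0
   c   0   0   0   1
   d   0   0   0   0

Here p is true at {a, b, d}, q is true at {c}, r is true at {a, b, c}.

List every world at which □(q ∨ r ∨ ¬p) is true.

{a, b, d}

a: successors {b}; q ∨ r ∨ ¬p there: b:T. ✓
b: successors {a, c}; q ∨ r ∨ ¬p there: a:T, c:T. ✓
c: successors {d}; q ∨ r ∨ ¬p there: d:F. ✗
d: no successors, so □(q ∨ r ∨ ¬p) holds vacuously. ✓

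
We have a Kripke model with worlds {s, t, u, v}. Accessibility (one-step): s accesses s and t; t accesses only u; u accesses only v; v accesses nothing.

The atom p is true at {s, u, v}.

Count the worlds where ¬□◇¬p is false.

1

s: □◇¬p is F. ✓
t: □◇¬p is F. ✓
u: □◇¬p is F. ✓
v: □◇¬p is T. ✗
Satisfying worlds: {s, t, u}.
So ¬□◇¬p fails at the other 1 world.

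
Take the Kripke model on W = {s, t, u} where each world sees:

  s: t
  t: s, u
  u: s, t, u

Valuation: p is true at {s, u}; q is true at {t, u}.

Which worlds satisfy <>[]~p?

s: successors {t}; []~p there: t:F. ✗
t: successors {s, u}; []~p there: s:T, u:F. ✓
u: successors {s, t, u}; []~p there: s:T, t:F, u:F. ✓

{t, u}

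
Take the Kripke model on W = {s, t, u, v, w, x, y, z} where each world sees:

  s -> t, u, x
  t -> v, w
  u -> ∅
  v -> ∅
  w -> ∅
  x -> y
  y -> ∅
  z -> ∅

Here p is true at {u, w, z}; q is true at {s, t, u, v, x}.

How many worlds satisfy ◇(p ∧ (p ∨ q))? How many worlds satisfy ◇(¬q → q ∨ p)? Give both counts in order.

2 and 2

For ◇(p ∧ (p ∨ q)):
s: successors {t, u, x}; p ∧ (p ∨ q) there: t:F, u:T, x:F. ✓
t: successors {v, w}; p ∧ (p ∨ q) there: v:F, w:T. ✓
u: no successors, so ◇(p ∧ (p ∨ q)) fails. ✗
v: no successors, so ◇(p ∧ (p ∨ q)) fails. ✗
w: no successors, so ◇(p ∧ (p ∨ q)) fails. ✗
x: successors {y}; p ∧ (p ∨ q) there: y:F. ✗
y: no successors, so ◇(p ∧ (p ∨ q)) fails. ✗
z: no successors, so ◇(p ∧ (p ∨ q)) fails. ✗
— 2 worlds.
For ◇(¬q → q ∨ p):
s: successors {t, u, x}; ¬q → q ∨ p there: t:T, u:T, x:T. ✓
t: successors {v, w}; ¬q → q ∨ p there: v:T, w:T. ✓
u: no successors, so ◇(¬q → q ∨ p) fails. ✗
v: no successors, so ◇(¬q → q ∨ p) fails. ✗
w: no successors, so ◇(¬q → q ∨ p) fails. ✗
x: successors {y}; ¬q → q ∨ p there: y:F. ✗
y: no successors, so ◇(¬q → q ∨ p) fails. ✗
z: no successors, so ◇(¬q → q ∨ p) fails. ✗
— 2 worlds.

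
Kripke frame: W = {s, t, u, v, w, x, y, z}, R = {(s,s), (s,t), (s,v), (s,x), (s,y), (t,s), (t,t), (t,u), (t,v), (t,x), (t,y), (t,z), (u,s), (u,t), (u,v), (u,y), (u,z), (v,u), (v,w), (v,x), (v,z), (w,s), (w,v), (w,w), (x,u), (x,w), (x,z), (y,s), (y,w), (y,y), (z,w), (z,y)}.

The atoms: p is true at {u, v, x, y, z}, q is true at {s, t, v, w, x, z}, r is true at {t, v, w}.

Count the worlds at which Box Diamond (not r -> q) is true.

8

s: successors {s, t, v, x, y}; Diamond (not r -> q) there: s:T, t:T, v:T, x:T, y:T. ✓
t: successors {s, t, u, v, x, y, z}; Diamond (not r -> q) there: s:T, t:T, u:T, v:T, x:T, y:T, z:T. ✓
u: successors {s, t, v, y, z}; Diamond (not r -> q) there: s:T, t:T, v:T, y:T, z:T. ✓
v: successors {u, w, x, z}; Diamond (not r -> q) there: u:T, w:T, x:T, z:T. ✓
w: successors {s, v, w}; Diamond (not r -> q) there: s:T, v:T, w:T. ✓
x: successors {u, w, z}; Diamond (not r -> q) there: u:T, w:T, z:T. ✓
y: successors {s, w, y}; Diamond (not r -> q) there: s:T, w:T, y:T. ✓
z: successors {w, y}; Diamond (not r -> q) there: w:T, y:T. ✓
Satisfying worlds: {s, t, u, v, w, x, y, z}.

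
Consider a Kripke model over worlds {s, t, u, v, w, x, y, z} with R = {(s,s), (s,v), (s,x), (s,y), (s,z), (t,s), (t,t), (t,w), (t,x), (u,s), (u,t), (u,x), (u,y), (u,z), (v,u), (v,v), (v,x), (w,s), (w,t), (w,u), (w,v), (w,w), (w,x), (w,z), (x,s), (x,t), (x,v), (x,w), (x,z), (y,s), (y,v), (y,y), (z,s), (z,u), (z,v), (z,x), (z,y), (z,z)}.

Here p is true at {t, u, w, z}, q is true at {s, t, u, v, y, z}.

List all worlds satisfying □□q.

s: successors {s, v, x, y, z}; □q there: s:F, v:F, x:F, y:T, z:F. ✗
t: successors {s, t, w, x}; □q there: s:F, t:F, w:F, x:F. ✗
u: successors {s, t, x, y, z}; □q there: s:F, t:F, x:F, y:T, z:F. ✗
v: successors {u, v, x}; □q there: u:F, v:F, x:F. ✗
w: successors {s, t, u, v, w, x, z}; □q there: s:F, t:F, u:F, v:F, w:F, x:F, z:F. ✗
x: successors {s, t, v, w, z}; □q there: s:F, t:F, v:F, w:F, z:F. ✗
y: successors {s, v, y}; □q there: s:F, v:F, y:T. ✗
z: successors {s, u, v, x, y, z}; □q there: s:F, u:F, v:F, x:F, y:T, z:F. ✗

∅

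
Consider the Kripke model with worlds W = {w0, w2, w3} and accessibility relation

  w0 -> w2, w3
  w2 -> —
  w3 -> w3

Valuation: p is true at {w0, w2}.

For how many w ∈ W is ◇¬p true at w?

2

w0: successors {w2, w3}; ¬p there: w2:F, w3:T. ✓
w2: no successors, so ◇¬p fails. ✗
w3: successors {w3}; ¬p there: w3:T. ✓
Satisfying worlds: {w0, w3}.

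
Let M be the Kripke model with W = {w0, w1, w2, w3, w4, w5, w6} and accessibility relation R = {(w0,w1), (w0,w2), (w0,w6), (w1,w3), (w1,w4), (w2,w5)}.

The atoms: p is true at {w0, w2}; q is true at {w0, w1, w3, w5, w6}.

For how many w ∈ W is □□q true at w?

w0: successors {w1, w2, w6}; □q there: w1:F, w2:T, w6:T. ✗
w1: successors {w3, w4}; □q there: w3:T, w4:T. ✓
w2: successors {w5}; □q there: w5:T. ✓
w3: no successors, so □□q holds vacuously. ✓
w4: no successors, so □□q holds vacuously. ✓
w5: no successors, so □□q holds vacuously. ✓
w6: no successors, so □□q holds vacuously. ✓
Satisfying worlds: {w1, w2, w3, w4, w5, w6}.

6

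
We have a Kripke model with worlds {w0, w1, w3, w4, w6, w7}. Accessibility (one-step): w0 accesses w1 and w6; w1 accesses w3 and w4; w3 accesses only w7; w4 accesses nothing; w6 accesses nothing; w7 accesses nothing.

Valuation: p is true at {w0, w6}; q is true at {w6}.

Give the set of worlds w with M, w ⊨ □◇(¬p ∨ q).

w0: successors {w1, w6}; ◇(¬p ∨ q) there: w1:T, w6:F. ✗
w1: successors {w3, w4}; ◇(¬p ∨ q) there: w3:T, w4:F. ✗
w3: successors {w7}; ◇(¬p ∨ q) there: w7:F. ✗
w4: no successors, so □◇(¬p ∨ q) holds vacuously. ✓
w6: no successors, so □◇(¬p ∨ q) holds vacuously. ✓
w7: no successors, so □◇(¬p ∨ q) holds vacuously. ✓

{w4, w6, w7}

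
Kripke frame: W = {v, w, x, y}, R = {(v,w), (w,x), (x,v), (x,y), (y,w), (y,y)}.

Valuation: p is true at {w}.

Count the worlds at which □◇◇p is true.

v: successors {w}; ◇◇p there: w:F. ✗
w: successors {x}; ◇◇p there: x:T. ✓
x: successors {v, y}; ◇◇p there: v:F, y:T. ✗
y: successors {w, y}; ◇◇p there: w:F, y:T. ✗
Satisfying worlds: {w}.

1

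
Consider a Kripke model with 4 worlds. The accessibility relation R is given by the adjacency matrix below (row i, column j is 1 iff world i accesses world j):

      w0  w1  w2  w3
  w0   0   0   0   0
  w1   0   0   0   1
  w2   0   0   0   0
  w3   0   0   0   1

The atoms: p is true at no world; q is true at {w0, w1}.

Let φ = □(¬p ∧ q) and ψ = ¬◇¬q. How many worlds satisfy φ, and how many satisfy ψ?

2 and 2

For □(¬p ∧ q):
w0: no successors, so □(¬p ∧ q) holds vacuously. ✓
w1: successors {w3}; ¬p ∧ q there: w3:F. ✗
w2: no successors, so □(¬p ∧ q) holds vacuously. ✓
w3: successors {w3}; ¬p ∧ q there: w3:F. ✗
— 2 worlds.
For ¬◇¬q:
w0: ◇¬q is F. ✓
w1: ◇¬q is T. ✗
w2: ◇¬q is F. ✓
w3: ◇¬q is T. ✗
— 2 worlds.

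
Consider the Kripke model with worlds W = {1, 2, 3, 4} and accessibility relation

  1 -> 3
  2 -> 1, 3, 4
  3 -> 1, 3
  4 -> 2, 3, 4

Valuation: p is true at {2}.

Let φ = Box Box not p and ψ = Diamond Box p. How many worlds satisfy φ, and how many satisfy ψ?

2 and 0

For Box Box not p:
1: successors {3}; Box not p there: 3:T. ✓
2: successors {1, 3, 4}; Box not p there: 1:T, 3:T, 4:F. ✗
3: successors {1, 3}; Box not p there: 1:T, 3:T. ✓
4: successors {2, 3, 4}; Box not p there: 2:T, 3:T, 4:F. ✗
— 2 worlds.
For Diamond Box p:
1: successors {3}; Box p there: 3:F. ✗
2: successors {1, 3, 4}; Box p there: 1:F, 3:F, 4:F. ✗
3: successors {1, 3}; Box p there: 1:F, 3:F. ✗
4: successors {2, 3, 4}; Box p there: 2:F, 3:F, 4:F. ✗
— 0 worlds.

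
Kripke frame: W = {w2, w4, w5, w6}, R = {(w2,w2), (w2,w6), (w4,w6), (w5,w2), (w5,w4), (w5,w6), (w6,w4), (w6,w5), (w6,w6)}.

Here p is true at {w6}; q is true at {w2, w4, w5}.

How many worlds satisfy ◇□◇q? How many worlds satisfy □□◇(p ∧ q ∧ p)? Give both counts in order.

For ◇□◇q:
w2: successors {w2, w6}; □◇q there: w2:T, w6:F. ✓
w4: successors {w6}; □◇q there: w6:F. ✗
w5: successors {w2, w4, w6}; □◇q there: w2:T, w4:T, w6:F. ✓
w6: successors {w4, w5, w6}; □◇q there: w4:T, w5:F, w6:F. ✓
— 3 worlds.
For □□◇(p ∧ q ∧ p):
w2: successors {w2, w6}; □◇(p ∧ q ∧ p) there: w2:F, w6:F. ✗
w4: successors {w6}; □◇(p ∧ q ∧ p) there: w6:F. ✗
w5: successors {w2, w4, w6}; □◇(p ∧ q ∧ p) there: w2:F, w4:F, w6:F. ✗
w6: successors {w4, w5, w6}; □◇(p ∧ q ∧ p) there: w4:F, w5:F, w6:F. ✗
— 0 worlds.

3 and 0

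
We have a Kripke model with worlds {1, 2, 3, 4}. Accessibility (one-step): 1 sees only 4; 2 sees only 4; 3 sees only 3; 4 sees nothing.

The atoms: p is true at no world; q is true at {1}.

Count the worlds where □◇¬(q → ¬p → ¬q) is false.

3

1: successors {4}; ◇¬(q → ¬p → ¬q) there: 4:F. ✗
2: successors {4}; ◇¬(q → ¬p → ¬q) there: 4:F. ✗
3: successors {3}; ◇¬(q → ¬p → ¬q) there: 3:F. ✗
4: no successors, so □◇¬(q → ¬p → ¬q) holds vacuously. ✓
Satisfying worlds: {4}.
So □◇¬(q → ¬p → ¬q) fails at the other 3 worlds.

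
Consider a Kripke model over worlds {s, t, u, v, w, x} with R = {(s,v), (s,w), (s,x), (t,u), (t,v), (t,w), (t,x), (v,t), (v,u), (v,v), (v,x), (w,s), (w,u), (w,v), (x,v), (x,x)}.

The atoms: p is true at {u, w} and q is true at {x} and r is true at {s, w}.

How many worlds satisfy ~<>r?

3

s: <>r is T. ✗
t: <>r is T. ✗
u: <>r is F. ✓
v: <>r is F. ✓
w: <>r is T. ✗
x: <>r is F. ✓
Satisfying worlds: {u, v, x}.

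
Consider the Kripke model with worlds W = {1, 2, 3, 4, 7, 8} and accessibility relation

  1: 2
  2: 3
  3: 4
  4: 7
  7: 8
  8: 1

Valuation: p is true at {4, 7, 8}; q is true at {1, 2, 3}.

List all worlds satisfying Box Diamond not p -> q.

1: Box Diamond not p is T, q is T. ✓
2: Box Diamond not p is F, q is T. ✓
3: Box Diamond not p is F, q is T. ✓
4: Box Diamond not p is F, q is F. ✓
7: Box Diamond not p is T, q is F. ✗
8: Box Diamond not p is T, q is F. ✗

{1, 2, 3, 4}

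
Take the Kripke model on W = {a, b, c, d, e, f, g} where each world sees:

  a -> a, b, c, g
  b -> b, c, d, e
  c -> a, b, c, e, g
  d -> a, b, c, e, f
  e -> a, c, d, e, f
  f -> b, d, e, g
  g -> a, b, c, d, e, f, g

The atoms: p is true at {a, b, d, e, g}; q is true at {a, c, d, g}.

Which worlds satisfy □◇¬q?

a: successors {a, b, c, g}; ◇¬q there: a:T, b:T, c:T, g:T. ✓
b: successors {b, c, d, e}; ◇¬q there: b:T, c:T, d:T, e:T. ✓
c: successors {a, b, c, e, g}; ◇¬q there: a:T, b:T, c:T, e:T, g:T. ✓
d: successors {a, b, c, e, f}; ◇¬q there: a:T, b:T, c:T, e:T, f:T. ✓
e: successors {a, c, d, e, f}; ◇¬q there: a:T, c:T, d:T, e:T, f:T. ✓
f: successors {b, d, e, g}; ◇¬q there: b:T, d:T, e:T, g:T. ✓
g: successors {a, b, c, d, e, f, g}; ◇¬q there: a:T, b:T, c:T, d:T, e:T, f:T, g:T. ✓

{a, b, c, d, e, f, g}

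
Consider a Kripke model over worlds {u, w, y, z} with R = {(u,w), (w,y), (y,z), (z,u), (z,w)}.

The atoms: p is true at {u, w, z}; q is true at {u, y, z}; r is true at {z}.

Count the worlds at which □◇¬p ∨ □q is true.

u: □◇¬p is T, □q is F. ✓
w: □◇¬p is F, □q is T. ✓
y: □◇¬p is F, □q is T. ✓
z: □◇¬p is F, □q is F. ✗
Satisfying worlds: {u, w, y}.

3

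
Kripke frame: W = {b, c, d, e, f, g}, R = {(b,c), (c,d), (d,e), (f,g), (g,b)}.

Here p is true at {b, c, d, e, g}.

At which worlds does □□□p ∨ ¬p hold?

b: □□□p is T, ¬p is F. ✓
c: □□□p is T, ¬p is F. ✓
d: □□□p is T, ¬p is F. ✓
e: □□□p is T, ¬p is F. ✓
f: □□□p is T, ¬p is T. ✓
g: □□□p is T, ¬p is F. ✓

{b, c, d, e, f, g}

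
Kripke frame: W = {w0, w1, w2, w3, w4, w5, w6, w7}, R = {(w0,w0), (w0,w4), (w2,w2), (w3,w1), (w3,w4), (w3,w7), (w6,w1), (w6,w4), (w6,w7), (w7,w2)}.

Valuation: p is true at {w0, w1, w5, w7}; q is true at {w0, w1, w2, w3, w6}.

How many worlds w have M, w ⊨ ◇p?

w0: successors {w0, w4}; p there: w0:T, w4:F. ✓
w1: no successors, so ◇p fails. ✗
w2: successors {w2}; p there: w2:F. ✗
w3: successors {w1, w4, w7}; p there: w1:T, w4:F, w7:T. ✓
w4: no successors, so ◇p fails. ✗
w5: no successors, so ◇p fails. ✗
w6: successors {w1, w4, w7}; p there: w1:T, w4:F, w7:T. ✓
w7: successors {w2}; p there: w2:F. ✗
Satisfying worlds: {w0, w3, w6}.

3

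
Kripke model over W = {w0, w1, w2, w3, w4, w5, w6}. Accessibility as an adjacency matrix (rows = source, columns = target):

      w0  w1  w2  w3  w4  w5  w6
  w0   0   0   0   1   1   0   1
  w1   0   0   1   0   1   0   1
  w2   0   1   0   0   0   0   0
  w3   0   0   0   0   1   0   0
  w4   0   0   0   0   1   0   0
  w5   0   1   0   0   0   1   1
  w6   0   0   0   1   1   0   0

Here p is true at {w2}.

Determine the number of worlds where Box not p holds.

w0: successors {w3, w4, w6}; not p there: w3:T, w4:T, w6:T. ✓
w1: successors {w2, w4, w6}; not p there: w2:F, w4:T, w6:T. ✗
w2: successors {w1}; not p there: w1:T. ✓
w3: successors {w4}; not p there: w4:T. ✓
w4: successors {w4}; not p there: w4:T. ✓
w5: successors {w1, w5, w6}; not p there: w1:T, w5:T, w6:T. ✓
w6: successors {w3, w4}; not p there: w3:T, w4:T. ✓
Satisfying worlds: {w0, w2, w3, w4, w5, w6}.

6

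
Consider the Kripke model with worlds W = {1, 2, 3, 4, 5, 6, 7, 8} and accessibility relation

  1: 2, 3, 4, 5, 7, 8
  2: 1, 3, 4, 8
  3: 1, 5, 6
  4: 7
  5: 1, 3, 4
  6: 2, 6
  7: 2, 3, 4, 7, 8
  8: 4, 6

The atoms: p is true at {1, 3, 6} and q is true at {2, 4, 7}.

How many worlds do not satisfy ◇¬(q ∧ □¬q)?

1: successors {2, 3, 4, 5, 7, 8}; ¬(q ∧ □¬q) there: 2:T, 3:T, 4:T, 5:T, 7:T, 8:T. ✓
2: successors {1, 3, 4, 8}; ¬(q ∧ □¬q) there: 1:T, 3:T, 4:T, 8:T. ✓
3: successors {1, 5, 6}; ¬(q ∧ □¬q) there: 1:T, 5:T, 6:T. ✓
4: successors {7}; ¬(q ∧ □¬q) there: 7:T. ✓
5: successors {1, 3, 4}; ¬(q ∧ □¬q) there: 1:T, 3:T, 4:T. ✓
6: successors {2, 6}; ¬(q ∧ □¬q) there: 2:T, 6:T. ✓
7: successors {2, 3, 4, 7, 8}; ¬(q ∧ □¬q) there: 2:T, 3:T, 4:T, 7:T, 8:T. ✓
8: successors {4, 6}; ¬(q ∧ □¬q) there: 4:T, 6:T. ✓
Satisfying worlds: {1, 2, 3, 4, 5, 6, 7, 8}.
So ◇¬(q ∧ □¬q) fails at the other 0 worlds.

0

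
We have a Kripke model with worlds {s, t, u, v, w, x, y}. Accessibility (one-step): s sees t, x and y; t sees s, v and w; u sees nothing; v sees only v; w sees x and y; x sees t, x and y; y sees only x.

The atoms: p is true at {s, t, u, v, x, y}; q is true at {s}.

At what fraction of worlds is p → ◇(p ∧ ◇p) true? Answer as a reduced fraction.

6/7

s: p is T, ◇(p ∧ ◇p) is T. ✓
t: p is T, ◇(p ∧ ◇p) is T. ✓
u: p is T, ◇(p ∧ ◇p) is F. ✗
v: p is T, ◇(p ∧ ◇p) is T. ✓
w: p is F, ◇(p ∧ ◇p) is T. ✓
x: p is T, ◇(p ∧ ◇p) is T. ✓
y: p is T, ◇(p ∧ ◇p) is T. ✓
That's 6 of 7 worlds, so 6/7.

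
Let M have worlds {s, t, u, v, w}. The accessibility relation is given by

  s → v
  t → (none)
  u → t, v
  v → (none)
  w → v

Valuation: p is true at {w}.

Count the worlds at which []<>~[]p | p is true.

3

s: []<>~[]p is F, p is F. ✗
t: []<>~[]p is T, p is F. ✓
u: []<>~[]p is F, p is F. ✗
v: []<>~[]p is T, p is F. ✓
w: []<>~[]p is F, p is T. ✓
Satisfying worlds: {t, v, w}.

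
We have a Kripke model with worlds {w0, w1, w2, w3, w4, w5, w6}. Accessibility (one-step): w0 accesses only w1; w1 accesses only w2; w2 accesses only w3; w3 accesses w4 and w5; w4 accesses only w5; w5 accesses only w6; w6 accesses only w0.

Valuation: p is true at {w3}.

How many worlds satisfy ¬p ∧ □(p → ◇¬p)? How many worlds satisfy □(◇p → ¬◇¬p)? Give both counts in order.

6 and 7

For ¬p ∧ □(p → ◇¬p):
w0: ¬p is T, □(p → ◇¬p) is T. ✓
w1: ¬p is T, □(p → ◇¬p) is T. ✓
w2: ¬p is T, □(p → ◇¬p) is T. ✓
w3: ¬p is F, □(p → ◇¬p) is T. ✗
w4: ¬p is T, □(p → ◇¬p) is T. ✓
w5: ¬p is T, □(p → ◇¬p) is T. ✓
w6: ¬p is T, □(p → ◇¬p) is T. ✓
— 6 worlds.
For □(◇p → ¬◇¬p):
w0: successors {w1}; ◇p → ¬◇¬p there: w1:T. ✓
w1: successors {w2}; ◇p → ¬◇¬p there: w2:T. ✓
w2: successors {w3}; ◇p → ¬◇¬p there: w3:T. ✓
w3: successors {w4, w5}; ◇p → ¬◇¬p there: w4:T, w5:T. ✓
w4: successors {w5}; ◇p → ¬◇¬p there: w5:T. ✓
w5: successors {w6}; ◇p → ¬◇¬p there: w6:T. ✓
w6: successors {w0}; ◇p → ¬◇¬p there: w0:T. ✓
— 7 worlds.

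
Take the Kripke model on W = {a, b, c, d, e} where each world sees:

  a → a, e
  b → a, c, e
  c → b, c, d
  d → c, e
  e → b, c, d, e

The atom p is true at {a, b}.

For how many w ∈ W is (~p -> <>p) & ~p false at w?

a: ~p -> <>p is T, ~p is F. ✗
b: ~p -> <>p is T, ~p is F. ✗
c: ~p -> <>p is T, ~p is T. ✓
d: ~p -> <>p is F, ~p is T. ✗
e: ~p -> <>p is T, ~p is T. ✓
Satisfying worlds: {c, e}.
So (~p -> <>p) & ~p fails at the other 3 worlds.

3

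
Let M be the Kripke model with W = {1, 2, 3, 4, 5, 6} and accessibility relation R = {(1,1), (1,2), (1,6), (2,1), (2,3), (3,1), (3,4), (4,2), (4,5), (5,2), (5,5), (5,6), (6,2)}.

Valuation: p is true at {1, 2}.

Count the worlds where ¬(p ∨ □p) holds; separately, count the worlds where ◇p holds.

3 and 6

For ¬(p ∨ □p):
1: p ∨ □p is T. ✗
2: p ∨ □p is T. ✗
3: p ∨ □p is F. ✓
4: p ∨ □p is F. ✓
5: p ∨ □p is F. ✓
6: p ∨ □p is T. ✗
— 3 worlds.
For ◇p:
1: successors {1, 2, 6}; p there: 1:T, 2:T, 6:F. ✓
2: successors {1, 3}; p there: 1:T, 3:F. ✓
3: successors {1, 4}; p there: 1:T, 4:F. ✓
4: successors {2, 5}; p there: 2:T, 5:F. ✓
5: successors {2, 5, 6}; p there: 2:T, 5:F, 6:F. ✓
6: successors {2}; p there: 2:T. ✓
— 6 worlds.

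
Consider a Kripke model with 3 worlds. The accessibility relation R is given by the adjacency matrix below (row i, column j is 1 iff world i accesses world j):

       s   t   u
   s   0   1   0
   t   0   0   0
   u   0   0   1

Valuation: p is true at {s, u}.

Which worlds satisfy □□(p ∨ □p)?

s: successors {t}; □(p ∨ □p) there: t:T. ✓
t: no successors, so □□(p ∨ □p) holds vacuously. ✓
u: successors {u}; □(p ∨ □p) there: u:T. ✓

{s, t, u}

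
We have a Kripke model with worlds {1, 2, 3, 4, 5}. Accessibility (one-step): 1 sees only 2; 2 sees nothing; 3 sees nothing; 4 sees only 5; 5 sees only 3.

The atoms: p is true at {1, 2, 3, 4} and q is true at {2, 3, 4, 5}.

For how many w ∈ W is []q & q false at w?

1: []q is T, q is F. ✗
2: []q is T, q is T. ✓
3: []q is T, q is T. ✓
4: []q is T, q is T. ✓
5: []q is T, q is T. ✓
Satisfying worlds: {2, 3, 4, 5}.
So []q & q fails at the other 1 world.

1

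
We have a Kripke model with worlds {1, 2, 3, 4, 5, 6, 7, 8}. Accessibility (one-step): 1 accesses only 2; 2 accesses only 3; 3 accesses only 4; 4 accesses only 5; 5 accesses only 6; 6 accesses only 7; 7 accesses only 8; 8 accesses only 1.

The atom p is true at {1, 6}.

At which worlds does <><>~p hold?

1: successors {2}; <>~p there: 2:T. ✓
2: successors {3}; <>~p there: 3:T. ✓
3: successors {4}; <>~p there: 4:T. ✓
4: successors {5}; <>~p there: 5:F. ✗
5: successors {6}; <>~p there: 6:T. ✓
6: successors {7}; <>~p there: 7:T. ✓
7: successors {8}; <>~p there: 8:F. ✗
8: successors {1}; <>~p there: 1:T. ✓

{1, 2, 3, 5, 6, 8}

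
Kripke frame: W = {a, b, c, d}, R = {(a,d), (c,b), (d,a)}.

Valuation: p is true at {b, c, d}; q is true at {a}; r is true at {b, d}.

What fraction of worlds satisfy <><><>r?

a: successors {d}; <><>r there: d:T. ✓
b: no successors, so <><><>r fails. ✗
c: successors {b}; <><>r there: b:F. ✗
d: successors {a}; <><>r there: a:F. ✗
That's 1 of 4 worlds, so 1/4.

1/4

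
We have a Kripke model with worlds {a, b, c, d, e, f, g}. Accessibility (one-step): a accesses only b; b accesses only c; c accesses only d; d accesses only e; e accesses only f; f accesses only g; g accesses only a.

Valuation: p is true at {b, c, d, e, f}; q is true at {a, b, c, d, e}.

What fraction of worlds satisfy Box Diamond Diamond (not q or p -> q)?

a: successors {b}; Diamond Diamond (not q or p -> q) there: b:T. ✓
b: successors {c}; Diamond Diamond (not q or p -> q) there: c:T. ✓
c: successors {d}; Diamond Diamond (not q or p -> q) there: d:F. ✗
d: successors {e}; Diamond Diamond (not q or p -> q) there: e:F. ✗
e: successors {f}; Diamond Diamond (not q or p -> q) there: f:T. ✓
f: successors {g}; Diamond Diamond (not q or p -> q) there: g:T. ✓
g: successors {a}; Diamond Diamond (not q or p -> q) there: a:T. ✓
That's 5 of 7 worlds, so 5/7.

5/7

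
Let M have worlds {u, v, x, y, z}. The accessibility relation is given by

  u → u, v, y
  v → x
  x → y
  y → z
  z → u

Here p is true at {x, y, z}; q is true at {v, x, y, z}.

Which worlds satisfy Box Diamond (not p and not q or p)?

{u, v, x, y, z}

u: successors {u, v, y}; Diamond (not p and not q or p) there: u:T, v:T, y:T. ✓
v: successors {x}; Diamond (not p and not q or p) there: x:T. ✓
x: successors {y}; Diamond (not p and not q or p) there: y:T. ✓
y: successors {z}; Diamond (not p and not q or p) there: z:T. ✓
z: successors {u}; Diamond (not p and not q or p) there: u:T. ✓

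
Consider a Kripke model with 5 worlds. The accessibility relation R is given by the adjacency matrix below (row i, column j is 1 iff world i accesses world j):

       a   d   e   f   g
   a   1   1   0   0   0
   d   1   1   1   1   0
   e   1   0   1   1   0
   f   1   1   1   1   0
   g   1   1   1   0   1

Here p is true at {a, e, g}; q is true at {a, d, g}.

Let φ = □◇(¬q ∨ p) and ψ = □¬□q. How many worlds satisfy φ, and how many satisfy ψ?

5 and 0

For □◇(¬q ∨ p):
a: successors {a, d}; ◇(¬q ∨ p) there: a:T, d:T. ✓
d: successors {a, d, e, f}; ◇(¬q ∨ p) there: a:T, d:T, e:T, f:T. ✓
e: successors {a, e, f}; ◇(¬q ∨ p) there: a:T, e:T, f:T. ✓
f: successors {a, d, e, f}; ◇(¬q ∨ p) there: a:T, d:T, e:T, f:T. ✓
g: successors {a, d, e, g}; ◇(¬q ∨ p) there: a:T, d:T, e:T, g:T. ✓
— 5 worlds.
For □¬□q:
a: successors {a, d}; ¬□q there: a:F, d:T. ✗
d: successors {a, d, e, f}; ¬□q there: a:F, d:T, e:T, f:T. ✗
e: successors {a, e, f}; ¬□q there: a:F, e:T, f:T. ✗
f: successors {a, d, e, f}; ¬□q there: a:F, d:T, e:T, f:T. ✗
g: successors {a, d, e, g}; ¬□q there: a:F, d:T, e:T, g:T. ✗
— 0 worlds.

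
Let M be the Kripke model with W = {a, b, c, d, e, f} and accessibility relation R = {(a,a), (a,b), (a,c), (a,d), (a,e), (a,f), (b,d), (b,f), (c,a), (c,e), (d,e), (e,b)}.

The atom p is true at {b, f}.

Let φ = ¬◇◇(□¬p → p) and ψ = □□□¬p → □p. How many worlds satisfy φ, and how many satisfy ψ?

1 and 6

For ¬◇◇(□¬p → p):
a: ◇◇(□¬p → p) is T. ✗
b: ◇◇(□¬p → p) is T. ✗
c: ◇◇(□¬p → p) is T. ✗
d: ◇◇(□¬p → p) is T. ✗
e: ◇◇(□¬p → p) is T. ✗
f: ◇◇(□¬p → p) is F. ✓
— 1 world.
For □□□¬p → □p:
a: □□□¬p is F, □p is F. ✓
b: □□□¬p is F, □p is F. ✓
c: □□□¬p is F, □p is F. ✓
d: □□□¬p is F, □p is F. ✓
e: □□□¬p is T, □p is T. ✓
f: □□□¬p is T, □p is T. ✓
— 6 worlds.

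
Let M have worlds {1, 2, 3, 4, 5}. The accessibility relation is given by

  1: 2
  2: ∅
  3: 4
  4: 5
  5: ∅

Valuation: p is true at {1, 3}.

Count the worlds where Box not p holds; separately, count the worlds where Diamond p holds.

5 and 0

For Box not p:
1: successors {2}; not p there: 2:T. ✓
2: no successors, so Box not p holds vacuously. ✓
3: successors {4}; not p there: 4:T. ✓
4: successors {5}; not p there: 5:T. ✓
5: no successors, so Box not p holds vacuously. ✓
— 5 worlds.
For Diamond p:
1: successors {2}; p there: 2:F. ✗
2: no successors, so Diamond p fails. ✗
3: successors {4}; p there: 4:F. ✗
4: successors {5}; p there: 5:F. ✗
5: no successors, so Diamond p fails. ✗
— 0 worlds.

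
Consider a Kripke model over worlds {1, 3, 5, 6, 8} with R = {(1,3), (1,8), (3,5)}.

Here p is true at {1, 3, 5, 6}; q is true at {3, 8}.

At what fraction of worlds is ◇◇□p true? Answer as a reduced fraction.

1/5

1: successors {3, 8}; ◇□p there: 3:T, 8:F. ✓
3: successors {5}; ◇□p there: 5:F. ✗
5: no successors, so ◇◇□p fails. ✗
6: no successors, so ◇◇□p fails. ✗
8: no successors, so ◇◇□p fails. ✗
That's 1 of 5 worlds, so 1/5.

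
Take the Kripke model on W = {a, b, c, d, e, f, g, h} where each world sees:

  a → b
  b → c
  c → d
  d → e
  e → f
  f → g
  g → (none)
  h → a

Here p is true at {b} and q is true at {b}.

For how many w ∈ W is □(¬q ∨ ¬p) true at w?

7

a: successors {b}; ¬q ∨ ¬p there: b:F. ✗
b: successors {c}; ¬q ∨ ¬p there: c:T. ✓
c: successors {d}; ¬q ∨ ¬p there: d:T. ✓
d: successors {e}; ¬q ∨ ¬p there: e:T. ✓
e: successors {f}; ¬q ∨ ¬p there: f:T. ✓
f: successors {g}; ¬q ∨ ¬p there: g:T. ✓
g: no successors, so □(¬q ∨ ¬p) holds vacuously. ✓
h: successors {a}; ¬q ∨ ¬p there: a:T. ✓
Satisfying worlds: {b, c, d, e, f, g, h}.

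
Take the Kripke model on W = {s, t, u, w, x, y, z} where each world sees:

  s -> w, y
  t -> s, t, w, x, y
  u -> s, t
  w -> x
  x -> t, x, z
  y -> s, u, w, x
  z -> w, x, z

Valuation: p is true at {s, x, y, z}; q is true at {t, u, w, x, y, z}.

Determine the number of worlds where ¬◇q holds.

0

s: ◇q is T. ✗
t: ◇q is T. ✗
u: ◇q is T. ✗
w: ◇q is T. ✗
x: ◇q is T. ✗
y: ◇q is T. ✗
z: ◇q is T. ✗
Satisfying worlds: ∅.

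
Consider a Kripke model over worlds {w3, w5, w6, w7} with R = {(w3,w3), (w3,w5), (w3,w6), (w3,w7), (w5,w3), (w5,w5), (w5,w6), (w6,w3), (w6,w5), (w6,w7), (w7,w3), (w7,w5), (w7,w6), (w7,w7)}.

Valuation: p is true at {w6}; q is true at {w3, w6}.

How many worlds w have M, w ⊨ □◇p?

1

w3: successors {w3, w5, w6, w7}; ◇p there: w3:T, w5:T, w6:F, w7:T. ✗
w5: successors {w3, w5, w6}; ◇p there: w3:T, w5:T, w6:F. ✗
w6: successors {w3, w5, w7}; ◇p there: w3:T, w5:T, w7:T. ✓
w7: successors {w3, w5, w6, w7}; ◇p there: w3:T, w5:T, w6:F, w7:T. ✗
Satisfying worlds: {w6}.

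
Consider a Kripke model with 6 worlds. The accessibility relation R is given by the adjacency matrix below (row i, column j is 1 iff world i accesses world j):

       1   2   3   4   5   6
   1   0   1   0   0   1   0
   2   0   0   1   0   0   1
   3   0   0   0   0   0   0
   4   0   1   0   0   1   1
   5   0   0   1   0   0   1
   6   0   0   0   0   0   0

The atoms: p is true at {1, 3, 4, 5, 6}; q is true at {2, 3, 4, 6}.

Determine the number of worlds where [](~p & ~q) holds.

2

1: successors {2, 5}; ~p & ~q there: 2:F, 5:F. ✗
2: successors {3, 6}; ~p & ~q there: 3:F, 6:F. ✗
3: no successors, so [](~p & ~q) holds vacuously. ✓
4: successors {2, 5, 6}; ~p & ~q there: 2:F, 5:F, 6:F. ✗
5: successors {3, 6}; ~p & ~q there: 3:F, 6:F. ✗
6: no successors, so [](~p & ~q) holds vacuously. ✓
Satisfying worlds: {3, 6}.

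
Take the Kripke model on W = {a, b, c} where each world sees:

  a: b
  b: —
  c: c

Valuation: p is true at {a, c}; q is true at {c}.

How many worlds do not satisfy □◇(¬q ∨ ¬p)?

2

a: successors {b}; ◇(¬q ∨ ¬p) there: b:F. ✗
b: no successors, so □◇(¬q ∨ ¬p) holds vacuously. ✓
c: successors {c}; ◇(¬q ∨ ¬p) there: c:F. ✗
Satisfying worlds: {b}.
So □◇(¬q ∨ ¬p) fails at the other 2 worlds.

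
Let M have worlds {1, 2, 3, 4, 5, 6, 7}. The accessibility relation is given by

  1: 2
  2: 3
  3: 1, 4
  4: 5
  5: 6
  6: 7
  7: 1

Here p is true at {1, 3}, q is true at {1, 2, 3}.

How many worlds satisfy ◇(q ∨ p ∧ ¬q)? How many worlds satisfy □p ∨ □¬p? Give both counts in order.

For ◇(q ∨ p ∧ ¬q):
1: successors {2}; q ∨ p ∧ ¬q there: 2:T. ✓
2: successors {3}; q ∨ p ∧ ¬q there: 3:T. ✓
3: successors {1, 4}; q ∨ p ∧ ¬q there: 1:T, 4:F. ✓
4: successors {5}; q ∨ p ∧ ¬q there: 5:F. ✗
5: successors {6}; q ∨ p ∧ ¬q there: 6:F. ✗
6: successors {7}; q ∨ p ∧ ¬q there: 7:F. ✗
7: successors {1}; q ∨ p ∧ ¬q there: 1:T. ✓
— 4 worlds.
For □p ∨ □¬p:
1: □p is F, □¬p is T. ✓
2: □p is T, □¬p is F. ✓
3: □p is F, □¬p is F. ✗
4: □p is F, □¬p is T. ✓
5: □p is F, □¬p is T. ✓
6: □p is F, □¬p is T. ✓
7: □p is T, □¬p is F. ✓
— 6 worlds.

4 and 6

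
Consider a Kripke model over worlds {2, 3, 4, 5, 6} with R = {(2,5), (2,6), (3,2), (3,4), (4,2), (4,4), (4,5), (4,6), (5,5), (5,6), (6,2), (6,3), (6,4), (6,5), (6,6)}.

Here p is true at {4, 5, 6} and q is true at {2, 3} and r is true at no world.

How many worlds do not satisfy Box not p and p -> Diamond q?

0

2: Box not p and p is F, Diamond q is F. ✓
3: Box not p and p is F, Diamond q is T. ✓
4: Box not p and p is F, Diamond q is T. ✓
5: Box not p and p is F, Diamond q is F. ✓
6: Box not p and p is F, Diamond q is T. ✓
Satisfying worlds: {2, 3, 4, 5, 6}.
So Box not p and p -> Diamond q fails at the other 0 worlds.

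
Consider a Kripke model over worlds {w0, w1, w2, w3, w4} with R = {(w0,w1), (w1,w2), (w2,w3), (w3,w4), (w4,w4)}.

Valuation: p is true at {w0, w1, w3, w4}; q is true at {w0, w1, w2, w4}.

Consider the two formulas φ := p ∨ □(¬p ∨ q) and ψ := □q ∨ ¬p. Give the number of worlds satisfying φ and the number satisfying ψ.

4 and 5

For p ∨ □(¬p ∨ q):
w0: p is T, □(¬p ∨ q) is T. ✓
w1: p is T, □(¬p ∨ q) is T. ✓
w2: p is F, □(¬p ∨ q) is F. ✗
w3: p is T, □(¬p ∨ q) is T. ✓
w4: p is T, □(¬p ∨ q) is T. ✓
— 4 worlds.
For □q ∨ ¬p:
w0: □q is T, ¬p is F. ✓
w1: □q is T, ¬p is F. ✓
w2: □q is F, ¬p is T. ✓
w3: □q is T, ¬p is F. ✓
w4: □q is T, ¬p is F. ✓
— 5 worlds.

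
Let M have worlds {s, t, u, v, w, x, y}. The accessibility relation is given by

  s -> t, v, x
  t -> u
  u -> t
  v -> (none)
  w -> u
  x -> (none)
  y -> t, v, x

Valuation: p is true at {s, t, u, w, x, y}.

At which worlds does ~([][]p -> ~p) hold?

{s, t, u, w, x, y}

s: [][]p -> ~p is F. ✓
t: [][]p -> ~p is F. ✓
u: [][]p -> ~p is F. ✓
v: [][]p -> ~p is T. ✗
w: [][]p -> ~p is F. ✓
x: [][]p -> ~p is F. ✓
y: [][]p -> ~p is F. ✓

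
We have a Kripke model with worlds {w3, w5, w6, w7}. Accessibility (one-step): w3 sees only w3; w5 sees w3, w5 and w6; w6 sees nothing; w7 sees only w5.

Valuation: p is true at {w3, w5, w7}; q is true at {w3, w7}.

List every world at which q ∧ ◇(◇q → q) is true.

{w3}

w3: q is T, ◇(◇q → q) is T. ✓
w5: q is F, ◇(◇q → q) is T. ✗
w6: q is F, ◇(◇q → q) is F. ✗
w7: q is T, ◇(◇q → q) is F. ✗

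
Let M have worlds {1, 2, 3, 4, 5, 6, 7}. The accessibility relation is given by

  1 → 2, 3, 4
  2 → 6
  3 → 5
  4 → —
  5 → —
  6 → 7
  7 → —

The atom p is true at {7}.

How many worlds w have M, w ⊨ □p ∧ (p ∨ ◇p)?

1: □p is F, p ∨ ◇p is F. ✗
2: □p is F, p ∨ ◇p is F. ✗
3: □p is F, p ∨ ◇p is F. ✗
4: □p is T, p ∨ ◇p is F. ✗
5: □p is T, p ∨ ◇p is F. ✗
6: □p is T, p ∨ ◇p is T. ✓
7: □p is T, p ∨ ◇p is T. ✓
Satisfying worlds: {6, 7}.

2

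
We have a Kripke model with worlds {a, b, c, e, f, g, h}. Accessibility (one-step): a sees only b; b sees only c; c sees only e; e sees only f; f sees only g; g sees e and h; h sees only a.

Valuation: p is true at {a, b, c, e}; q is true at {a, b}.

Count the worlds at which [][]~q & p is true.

4

a: [][]~q is T, p is T. ✓
b: [][]~q is T, p is T. ✓
c: [][]~q is T, p is T. ✓
e: [][]~q is T, p is T. ✓
f: [][]~q is T, p is F. ✗
g: [][]~q is F, p is F. ✗
h: [][]~q is F, p is F. ✗
Satisfying worlds: {a, b, c, e}.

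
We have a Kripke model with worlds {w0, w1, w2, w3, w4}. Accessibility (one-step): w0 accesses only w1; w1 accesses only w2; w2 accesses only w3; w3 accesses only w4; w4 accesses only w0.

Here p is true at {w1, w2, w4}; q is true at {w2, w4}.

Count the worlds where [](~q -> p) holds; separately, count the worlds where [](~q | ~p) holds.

For [](~q -> p):
w0: successors {w1}; ~q -> p there: w1:T. ✓
w1: successors {w2}; ~q -> p there: w2:T. ✓
w2: successors {w3}; ~q -> p there: w3:F. ✗
w3: successors {w4}; ~q -> p there: w4:T. ✓
w4: successors {w0}; ~q -> p there: w0:F. ✗
— 3 worlds.
For [](~q | ~p):
w0: successors {w1}; ~q | ~p there: w1:T. ✓
w1: successors {w2}; ~q | ~p there: w2:F. ✗
w2: successors {w3}; ~q | ~p there: w3:T. ✓
w3: successors {w4}; ~q | ~p there: w4:F. ✗
w4: successors {w0}; ~q | ~p there: w0:T. ✓
— 3 worlds.

3 and 3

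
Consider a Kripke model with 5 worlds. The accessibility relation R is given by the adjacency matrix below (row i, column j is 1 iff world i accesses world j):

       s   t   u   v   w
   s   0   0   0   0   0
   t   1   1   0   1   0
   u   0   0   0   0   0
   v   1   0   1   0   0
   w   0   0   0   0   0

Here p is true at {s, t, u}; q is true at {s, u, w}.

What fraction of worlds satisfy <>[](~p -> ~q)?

2/5

s: no successors, so <>[](~p -> ~q) fails. ✗
t: successors {s, t, v}; [](~p -> ~q) there: s:T, t:T, v:T. ✓
u: no successors, so <>[](~p -> ~q) fails. ✗
v: successors {s, u}; [](~p -> ~q) there: s:T, u:T. ✓
w: no successors, so <>[](~p -> ~q) fails. ✗
That's 2 of 5 worlds, so 2/5.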